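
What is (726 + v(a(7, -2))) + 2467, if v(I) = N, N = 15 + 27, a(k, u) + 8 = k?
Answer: 3235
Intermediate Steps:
a(k, u) = -8 + k
N = 42
v(I) = 42
(726 + v(a(7, -2))) + 2467 = (726 + 42) + 2467 = 768 + 2467 = 3235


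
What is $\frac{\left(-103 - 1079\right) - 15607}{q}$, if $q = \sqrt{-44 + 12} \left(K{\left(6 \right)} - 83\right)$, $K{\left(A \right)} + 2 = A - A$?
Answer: $- \frac{16789 i \sqrt{2}}{680} \approx - 34.917 i$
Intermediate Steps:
$K{\left(A \right)} = -2$ ($K{\left(A \right)} = -2 + \left(A - A\right) = -2 + 0 = -2$)
$q = - 340 i \sqrt{2}$ ($q = \sqrt{-44 + 12} \left(-2 - 83\right) = \sqrt{-32} \left(-85\right) = 4 i \sqrt{2} \left(-85\right) = - 340 i \sqrt{2} \approx - 480.83 i$)
$\frac{\left(-103 - 1079\right) - 15607}{q} = \frac{\left(-103 - 1079\right) - 15607}{\left(-340\right) i \sqrt{2}} = \left(\left(-103 - 1079\right) - 15607\right) \frac{i \sqrt{2}}{680} = \left(-1182 - 15607\right) \frac{i \sqrt{2}}{680} = - 16789 \frac{i \sqrt{2}}{680} = - \frac{16789 i \sqrt{2}}{680}$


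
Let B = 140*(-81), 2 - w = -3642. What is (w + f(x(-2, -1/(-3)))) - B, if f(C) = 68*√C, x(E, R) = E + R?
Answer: 14984 + 68*I*√15/3 ≈ 14984.0 + 87.788*I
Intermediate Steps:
w = 3644 (w = 2 - 1*(-3642) = 2 + 3642 = 3644)
B = -11340
(w + f(x(-2, -1/(-3)))) - B = (3644 + 68*√(-2 - 1/(-3))) - 1*(-11340) = (3644 + 68*√(-2 - 1*(-⅓))) + 11340 = (3644 + 68*√(-2 + ⅓)) + 11340 = (3644 + 68*√(-5/3)) + 11340 = (3644 + 68*(I*√15/3)) + 11340 = (3644 + 68*I*√15/3) + 11340 = 14984 + 68*I*√15/3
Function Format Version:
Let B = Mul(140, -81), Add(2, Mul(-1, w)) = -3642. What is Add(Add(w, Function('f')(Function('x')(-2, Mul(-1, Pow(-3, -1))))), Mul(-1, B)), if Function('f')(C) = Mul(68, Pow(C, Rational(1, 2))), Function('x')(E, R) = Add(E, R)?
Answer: Add(14984, Mul(Rational(68, 3), I, Pow(15, Rational(1, 2)))) ≈ Add(14984., Mul(87.788, I))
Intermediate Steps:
w = 3644 (w = Add(2, Mul(-1, -3642)) = Add(2, 3642) = 3644)
B = -11340
Add(Add(w, Function('f')(Function('x')(-2, Mul(-1, Pow(-3, -1))))), Mul(-1, B)) = Add(Add(3644, Mul(68, Pow(Add(-2, Mul(-1, Pow(-3, -1))), Rational(1, 2)))), Mul(-1, -11340)) = Add(Add(3644, Mul(68, Pow(Add(-2, Mul(-1, Rational(-1, 3))), Rational(1, 2)))), 11340) = Add(Add(3644, Mul(68, Pow(Add(-2, Rational(1, 3)), Rational(1, 2)))), 11340) = Add(Add(3644, Mul(68, Pow(Rational(-5, 3), Rational(1, 2)))), 11340) = Add(Add(3644, Mul(68, Mul(Rational(1, 3), I, Pow(15, Rational(1, 2))))), 11340) = Add(Add(3644, Mul(Rational(68, 3), I, Pow(15, Rational(1, 2)))), 11340) = Add(14984, Mul(Rational(68, 3), I, Pow(15, Rational(1, 2))))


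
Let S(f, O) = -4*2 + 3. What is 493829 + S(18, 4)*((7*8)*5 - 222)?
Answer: 493539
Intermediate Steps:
S(f, O) = -5 (S(f, O) = -8 + 3 = -5)
493829 + S(18, 4)*((7*8)*5 - 222) = 493829 - 5*((7*8)*5 - 222) = 493829 - 5*(56*5 - 222) = 493829 - 5*(280 - 222) = 493829 - 5*58 = 493829 - 290 = 493539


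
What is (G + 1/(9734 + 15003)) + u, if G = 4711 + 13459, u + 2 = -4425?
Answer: 339960592/24737 ≈ 13743.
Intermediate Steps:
u = -4427 (u = -2 - 4425 = -4427)
G = 18170
(G + 1/(9734 + 15003)) + u = (18170 + 1/(9734 + 15003)) - 4427 = (18170 + 1/24737) - 4427 = 449471291/24737 - 4427 = 339960592/24737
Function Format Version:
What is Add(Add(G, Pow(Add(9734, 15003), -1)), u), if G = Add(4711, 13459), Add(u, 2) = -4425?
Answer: Rational(339960592, 24737) ≈ 13743.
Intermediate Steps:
u = -4427 (u = Add(-2, -4425) = -4427)
G = 18170
Add(Add(G, Pow(Add(9734, 15003), -1)), u) = Add(Add(18170, Pow(Add(9734, 15003), -1)), -4427) = Add(Add(18170, Pow(24737, -1)), -4427) = Add(Add(18170, Rational(1, 24737)), -4427) = Add(Rational(449471291, 24737), -4427) = Rational(339960592, 24737)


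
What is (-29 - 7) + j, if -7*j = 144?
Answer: -396/7 ≈ -56.571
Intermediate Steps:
j = -144/7 (j = -1/7*144 = -144/7 ≈ -20.571)
(-29 - 7) + j = (-29 - 7) - 144/7 = -36 - 144/7 = -396/7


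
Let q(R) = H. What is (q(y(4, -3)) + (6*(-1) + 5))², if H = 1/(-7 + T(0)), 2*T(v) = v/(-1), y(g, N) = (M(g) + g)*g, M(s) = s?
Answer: 64/49 ≈ 1.3061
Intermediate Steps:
y(g, N) = 2*g² (y(g, N) = (g + g)*g = (2*g)*g = 2*g²)
T(v) = -v/2 (T(v) = (v/(-1))/2 = (v*(-1))/2 = (-v)/2 = -v/2)
H = -⅐ (H = 1/(-7 - ½*0) = 1/(-7 + 0) = 1/(-7) = -⅐ ≈ -0.14286)
q(R) = -⅐
(q(y(4, -3)) + (6*(-1) + 5))² = (-⅐ + (6*(-1) + 5))² = (-⅐ + (-6 + 5))² = (-⅐ - 1)² = (-8/7)² = 64/49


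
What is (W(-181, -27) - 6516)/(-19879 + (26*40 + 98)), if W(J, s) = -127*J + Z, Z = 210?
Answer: -16681/18741 ≈ -0.89008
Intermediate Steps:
W(J, s) = 210 - 127*J (W(J, s) = -127*J + 210 = 210 - 127*J)
(W(-181, -27) - 6516)/(-19879 + (26*40 + 98)) = ((210 - 127*(-181)) - 6516)/(-19879 + (26*40 + 98)) = ((210 + 22987) - 6516)/(-19879 + (1040 + 98)) = (23197 - 6516)/(-19879 + 1138) = 16681/(-18741) = 16681*(-1/18741) = -16681/18741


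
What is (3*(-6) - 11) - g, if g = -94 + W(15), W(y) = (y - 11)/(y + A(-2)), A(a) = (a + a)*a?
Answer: 1491/23 ≈ 64.826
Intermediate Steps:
A(a) = 2*a² (A(a) = (2*a)*a = 2*a²)
W(y) = (-11 + y)/(8 + y) (W(y) = (y - 11)/(y + 2*(-2)²) = (-11 + y)/(y + 2*4) = (-11 + y)/(y + 8) = (-11 + y)/(8 + y))
g = -2158/23 (g = -94 + (-11 + 15)/(8 + 15) = -94 + 4/23 = -2158/23 ≈ -93.826)
(3*(-6) - 11) - g = (3*(-6) - 11) - 1*(-2158/23) = (-18 - 11) + 2158/23 = -29 + 2158/23 = 1491/23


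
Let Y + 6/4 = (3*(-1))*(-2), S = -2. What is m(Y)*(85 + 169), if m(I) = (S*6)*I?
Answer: -13716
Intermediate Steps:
Y = 9/2 (Y = -3/2 + (3*(-1))*(-2) = -3/2 - 3*(-2) = -3/2 + 6 = 9/2 ≈ 4.5000)
m(I) = -12*I (m(I) = (-2*6)*I = -12*I)
m(Y)*(85 + 169) = (-12*9/2)*(85 + 169) = -54*254 = -13716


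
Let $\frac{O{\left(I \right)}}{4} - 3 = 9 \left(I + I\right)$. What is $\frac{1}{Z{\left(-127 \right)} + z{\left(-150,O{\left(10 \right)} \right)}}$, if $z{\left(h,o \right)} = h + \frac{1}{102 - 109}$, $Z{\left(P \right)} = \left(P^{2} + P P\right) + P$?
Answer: $\frac{7}{223866} \approx 3.1269 \cdot 10^{-5}$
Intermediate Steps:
$Z{\left(P \right)} = P + 2 P^{2}$ ($Z{\left(P \right)} = \left(P^{2} + P^{2}\right) + P = 2 P^{2} + P = P + 2 P^{2}$)
$O{\left(I \right)} = 12 + 72 I$ ($O{\left(I \right)} = 12 + 4 \cdot 9 \left(I + I\right) = 12 + 4 \cdot 9 \cdot 2 I = 12 + 4 \cdot 18 I = 12 + 72 I$)
$z{\left(h,o \right)} = - \frac{1}{7} + h$ ($z{\left(h,o \right)} = h + \frac{1}{-7} = h - \frac{1}{7} = - \frac{1}{7} + h$)
$\frac{1}{Z{\left(-127 \right)} + z{\left(-150,O{\left(10 \right)} \right)}} = \frac{1}{- 127 \left(1 + 2 \left(-127\right)\right) - \frac{1051}{7}} = \frac{1}{- 127 \left(1 - 254\right) - \frac{1051}{7}} = \frac{1}{\left(-127\right) \left(-253\right) - \frac{1051}{7}} = \frac{1}{32131 - \frac{1051}{7}} = \frac{1}{\frac{223866}{7}} = \frac{7}{223866}$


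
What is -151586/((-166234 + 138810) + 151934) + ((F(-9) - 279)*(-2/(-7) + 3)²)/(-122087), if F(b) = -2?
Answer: -444159516064/372425783065 ≈ -1.1926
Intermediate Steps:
-151586/((-166234 + 138810) + 151934) + ((F(-9) - 279)*(-2/(-7) + 3)²)/(-122087) = -151586/((-166234 + 138810) + 151934) + ((-2 - 279)*(-2/(-7) + 3)²)/(-122087) = -151586/(-27424 + 151934) - 281*(-2*(-⅐) + 3)²*(-1/122087) = -151586/124510 - 281*(2/7 + 3)²*(-1/122087) = -151586*1/124510 - 281*(23/7)²*(-1/122087) = -75793/62255 - 281*529/49*(-1/122087) = -75793/62255 - 148649/49*(-1/122087) = -75793/62255 + 148649/5982263 = -444159516064/372425783065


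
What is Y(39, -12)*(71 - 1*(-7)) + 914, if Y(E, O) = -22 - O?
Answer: 134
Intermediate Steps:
Y(39, -12)*(71 - 1*(-7)) + 914 = (-22 - 1*(-12))*(71 - 1*(-7)) + 914 = (-22 + 12)*(71 + 7) + 914 = -10*78 + 914 = -780 + 914 = 134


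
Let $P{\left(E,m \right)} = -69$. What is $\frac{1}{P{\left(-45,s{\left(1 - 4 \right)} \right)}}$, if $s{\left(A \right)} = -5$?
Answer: $- \frac{1}{69} \approx -0.014493$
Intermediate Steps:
$\frac{1}{P{\left(-45,s{\left(1 - 4 \right)} \right)}} = \frac{1}{-69} = - \frac{1}{69}$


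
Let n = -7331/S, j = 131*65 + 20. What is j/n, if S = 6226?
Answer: -53138910/7331 ≈ -7248.5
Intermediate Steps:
j = 8535 (j = 8515 + 20 = 8535)
n = -7331/6226 ≈ -1.1775
j/n = 8535/(-7331/6226) = 8535*(-6226/7331) = -53138910/7331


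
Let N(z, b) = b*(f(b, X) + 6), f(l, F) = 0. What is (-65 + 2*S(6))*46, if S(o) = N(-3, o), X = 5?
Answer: 322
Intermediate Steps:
N(z, b) = 6*b (N(z, b) = b*(0 + 6) = b*6 = 6*b)
S(o) = 6*o
(-65 + 2*S(6))*46 = (-65 + 2*(6*6))*46 = (-65 + 2*36)*46 = (-65 + 72)*46 = 7*46 = 322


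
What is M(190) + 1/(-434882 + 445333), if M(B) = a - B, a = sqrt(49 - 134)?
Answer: -1985689/10451 + I*sqrt(85) ≈ -190.0 + 9.2195*I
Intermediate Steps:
a = I*sqrt(85) (a = sqrt(-85) = I*sqrt(85) ≈ 9.2195*I)
M(B) = -B + I*sqrt(85) (M(B) = I*sqrt(85) - B = -B + I*sqrt(85))
M(190) + 1/(-434882 + 445333) = (-1*190 + I*sqrt(85)) + 1/(-434882 + 445333) = (-190 + I*sqrt(85)) + 1/10451 = -1985689/10451 + I*sqrt(85)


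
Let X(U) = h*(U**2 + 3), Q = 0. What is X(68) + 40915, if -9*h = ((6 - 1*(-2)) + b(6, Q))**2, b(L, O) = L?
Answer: -538657/9 ≈ -59851.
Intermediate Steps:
h = -196/9 (h = -((6 - 1*(-2)) + 6)**2/9 = -((6 + 2) + 6)**2/9 = -(8 + 6)**2/9 = -1/9*14**2 = -1/9*196 = -196/9 ≈ -21.778)
X(U) = -196/3 - 196*U**2/9 (X(U) = -196*(U**2 + 3)/9 = -196*(3 + U**2)/9 = -196/3 - 196*U**2/9)
X(68) + 40915 = (-196/3 - 196/9*68**2) + 40915 = (-196/3 - 196/9*4624) + 40915 = (-196/3 - 906304/9) + 40915 = -906892/9 + 40915 = -538657/9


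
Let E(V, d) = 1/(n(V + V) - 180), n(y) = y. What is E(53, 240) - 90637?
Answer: -6707139/74 ≈ -90637.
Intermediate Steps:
E(V, d) = 1/(-180 + 2*V) (E(V, d) = 1/((V + V) - 180) = 1/(2*V - 180) = 1/(-180 + 2*V))
E(53, 240) - 90637 = 1/(2*(-90 + 53)) - 90637 = (½)/(-37) - 90637 = (½)*(-1/37) - 90637 = -1/74 - 90637 = -6707139/74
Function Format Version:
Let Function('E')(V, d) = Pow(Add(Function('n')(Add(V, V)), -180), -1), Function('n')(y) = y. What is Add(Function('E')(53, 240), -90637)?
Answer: Rational(-6707139, 74) ≈ -90637.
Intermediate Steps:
Function('E')(V, d) = Pow(Add(-180, Mul(2, V)), -1) (Function('E')(V, d) = Pow(Add(Add(V, V), -180), -1) = Pow(Add(Mul(2, V), -180), -1) = Pow(Add(-180, Mul(2, V)), -1))
Add(Function('E')(53, 240), -90637) = Add(Mul(Rational(1, 2), Pow(Add(-90, 53), -1)), -90637) = Add(Mul(Rational(1, 2), Pow(-37, -1)), -90637) = Add(Mul(Rational(1, 2), Rational(-1, 37)), -90637) = Add(Rational(-1, 74), -90637) = Rational(-6707139, 74)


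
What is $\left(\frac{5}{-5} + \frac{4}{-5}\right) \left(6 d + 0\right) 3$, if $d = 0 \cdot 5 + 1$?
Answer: $- \frac{162}{5} \approx -32.4$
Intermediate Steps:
$d = 1$ ($d = 0 + 1 = 1$)
$\left(\frac{5}{-5} + \frac{4}{-5}\right) \left(6 d + 0\right) 3 = \left(\frac{5}{-5} + \frac{4}{-5}\right) \left(6 \cdot 1 + 0\right) 3 = \left(5 \left(- \frac{1}{5}\right) + 4 \left(- \frac{1}{5}\right)\right) \left(6 + 0\right) 3 = \left(-1 - \frac{4}{5}\right) 6 \cdot 3 = \left(- \frac{9}{5}\right) 6 \cdot 3 = \left(- \frac{54}{5}\right) 3 = - \frac{162}{5}$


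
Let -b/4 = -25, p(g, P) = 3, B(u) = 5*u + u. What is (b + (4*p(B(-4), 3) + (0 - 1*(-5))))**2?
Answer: 13689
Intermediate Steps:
B(u) = 6*u
b = 100 (b = -4*(-25) = 100)
(b + (4*p(B(-4), 3) + (0 - 1*(-5))))**2 = (100 + (4*3 + (0 - 1*(-5))))**2 = (100 + (12 + (0 + 5)))**2 = (100 + (12 + 5))**2 = (100 + 17)**2 = 117**2 = 13689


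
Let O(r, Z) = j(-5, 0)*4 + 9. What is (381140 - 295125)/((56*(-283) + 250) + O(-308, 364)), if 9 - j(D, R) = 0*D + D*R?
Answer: -86015/15553 ≈ -5.5304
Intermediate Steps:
j(D, R) = 9 - D*R (j(D, R) = 9 - (0*D + D*R) = 9 - (0 + D*R) = 9 - D*R)
O(r, Z) = 45 (O(r, Z) = (9 - 1*(-5)*0)*4 + 9 = (9 + 0)*4 + 9 = 9*4 + 9 = 36 + 9 = 45)
(381140 - 295125)/((56*(-283) + 250) + O(-308, 364)) = (381140 - 295125)/((56*(-283) + 250) + 45) = 86015/((-15848 + 250) + 45) = 86015/(-15598 + 45) = 86015/(-15553) = 86015*(-1/15553) = -86015/15553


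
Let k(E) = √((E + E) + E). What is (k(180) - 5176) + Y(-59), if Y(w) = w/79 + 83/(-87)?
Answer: -35586338/6873 + 6*√15 ≈ -5154.5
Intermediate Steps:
k(E) = √3*√E (k(E) = √(2*E + E) = √(3*E) = √3*√E)
Y(w) = -83/87 + w/79 (Y(w) = w*(1/79) + 83*(-1/87) = w/79 - 83/87 = -83/87 + w/79)
(k(180) - 5176) + Y(-59) = (√3*√180 - 5176) + (-83/87 + (1/79)*(-59)) = (√3*(6*√5) - 5176) + (-83/87 - 59/79) = (6*√15 - 5176) - 11690/6873 = (-5176 + 6*√15) - 11690/6873 = -35586338/6873 + 6*√15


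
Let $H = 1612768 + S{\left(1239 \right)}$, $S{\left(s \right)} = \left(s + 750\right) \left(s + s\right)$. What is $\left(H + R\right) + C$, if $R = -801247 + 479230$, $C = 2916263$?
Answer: $9135756$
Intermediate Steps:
$R = -322017$
$S{\left(s \right)} = 2 s \left(750 + s\right)$ ($S{\left(s \right)} = \left(750 + s\right) 2 s = 2 s \left(750 + s\right)$)
$H = 6541510$ ($H = 1612768 + 2 \cdot 1239 \left(750 + 1239\right) = 1612768 + 2 \cdot 1239 \cdot 1989 = 1612768 + 4928742 = 6541510$)
$\left(H + R\right) + C = \left(6541510 - 322017\right) + 2916263 = 6219493 + 2916263 = 9135756$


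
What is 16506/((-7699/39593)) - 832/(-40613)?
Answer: -26541484935986/312679487 ≈ -84884.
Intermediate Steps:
16506/((-7699/39593)) - 832/(-40613) = 16506/((-7699*1/39593)) - 832*(-1/40613) = 16506/(-7699/39593) + 832/40613 = 16506*(-39593/7699) + 832/40613 = -653522058/7699 + 832/40613 = -26541484935986/312679487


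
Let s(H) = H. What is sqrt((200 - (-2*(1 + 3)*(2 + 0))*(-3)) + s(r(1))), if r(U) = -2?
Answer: 5*sqrt(6) ≈ 12.247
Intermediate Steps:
sqrt((200 - (-2*(1 + 3)*(2 + 0))*(-3)) + s(r(1))) = sqrt((200 - (-2*(1 + 3)*(2 + 0))*(-3)) - 2) = sqrt((200 - (-8*2)*(-3)) - 2) = sqrt((200 - (-2*8)*(-3)) - 2) = sqrt((200 - (-16)*(-3)) - 2) = sqrt((200 - 1*48) - 2) = sqrt((200 - 48) - 2) = sqrt(152 - 2) = sqrt(150) = 5*sqrt(6)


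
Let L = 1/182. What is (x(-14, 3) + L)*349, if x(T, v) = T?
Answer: -888903/182 ≈ -4884.1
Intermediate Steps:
L = 1/182 ≈ 0.0054945
(x(-14, 3) + L)*349 = (-14 + 1/182)*349 = -2547/182*349 = -888903/182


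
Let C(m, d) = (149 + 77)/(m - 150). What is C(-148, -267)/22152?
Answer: -113/3300648 ≈ -3.4236e-5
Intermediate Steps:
C(m, d) = 226/(-150 + m)
C(-148, -267)/22152 = (226/(-150 - 148))/22152 = (226/(-298))*(1/22152) = (226*(-1/298))*(1/22152) = -113/149*1/22152 = -113/3300648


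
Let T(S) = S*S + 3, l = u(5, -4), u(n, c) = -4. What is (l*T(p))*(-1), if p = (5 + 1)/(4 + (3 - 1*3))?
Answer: 21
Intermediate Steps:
l = -4
p = 3/2 (p = 6/(4 + (3 - 3)) = 6/(4 + 0) = 6/4 = 6*(1/4) = 3/2 ≈ 1.5000)
T(S) = 3 + S**2 (T(S) = S**2 + 3 = 3 + S**2)
(l*T(p))*(-1) = -4*(3 + (3/2)**2)*(-1) = -4*(3 + 9/4)*(-1) = -4*21/4*(-1) = -21*(-1) = 21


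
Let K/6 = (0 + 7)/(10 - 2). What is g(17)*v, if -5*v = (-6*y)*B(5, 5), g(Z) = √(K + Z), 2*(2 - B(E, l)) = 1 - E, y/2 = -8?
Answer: -192*√89/5 ≈ -362.26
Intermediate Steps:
y = -16 (y = 2*(-8) = -16)
K = 21/4 (K = 6*((0 + 7)/(10 - 2)) = 6*(7/8) = 21/4 ≈ 5.2500)
B(E, l) = 3/2 + E/2 (B(E, l) = 2 - (1 - E)/2 = 2 + (-½ + E/2) = 3/2 + E/2)
g(Z) = √(21/4 + Z)
v = -384/5 (v = -(-6*(-16))*(3/2 + (½)*5)/5 = -96*(3/2 + 5/2)/5 = -96*4/5 = -⅕*384 = -384/5 ≈ -76.800)
g(17)*v = (√(21 + 4*17)/2)*(-384/5) = (√(21 + 68)/2)*(-384/5) = (√89/2)*(-384/5) = -192*√89/5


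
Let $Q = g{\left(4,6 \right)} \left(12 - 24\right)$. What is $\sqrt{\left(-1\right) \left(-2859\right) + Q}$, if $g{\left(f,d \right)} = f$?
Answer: $\sqrt{2811} \approx 53.019$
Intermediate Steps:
$Q = -48$ ($Q = 4 \left(12 - 24\right) = 4 \left(-12\right) = -48$)
$\sqrt{\left(-1\right) \left(-2859\right) + Q} = \sqrt{\left(-1\right) \left(-2859\right) - 48} = \sqrt{2859 - 48} = \sqrt{2811}$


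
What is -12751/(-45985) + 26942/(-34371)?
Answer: -42140171/83186865 ≈ -0.50657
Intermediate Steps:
-12751/(-45985) + 26942/(-34371) = -12751*(-1/45985) + 26942*(-1/34371) = 12751/45985 - 1418/1809 = -42140171/83186865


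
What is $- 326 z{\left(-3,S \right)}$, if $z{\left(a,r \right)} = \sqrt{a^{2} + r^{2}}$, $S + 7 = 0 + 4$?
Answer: $- 978 \sqrt{2} \approx -1383.1$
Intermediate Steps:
$S = -3$ ($S = -7 + \left(0 + 4\right) = -7 + 4 = -3$)
$- 326 z{\left(-3,S \right)} = - 326 \sqrt{\left(-3\right)^{2} + \left(-3\right)^{2}} = - 326 \sqrt{9 + 9} = - 326 \sqrt{18} = - 326 \cdot 3 \sqrt{2} = - 978 \sqrt{2}$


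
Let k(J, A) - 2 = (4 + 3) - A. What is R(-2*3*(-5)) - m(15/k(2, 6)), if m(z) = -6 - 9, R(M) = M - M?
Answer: 15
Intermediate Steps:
k(J, A) = 9 - A (k(J, A) = 2 + ((4 + 3) - A) = 2 + (7 - A) = 9 - A)
R(M) = 0
m(z) = -15
R(-2*3*(-5)) - m(15/k(2, 6)) = 0 - 1*(-15) = 0 + 15 = 15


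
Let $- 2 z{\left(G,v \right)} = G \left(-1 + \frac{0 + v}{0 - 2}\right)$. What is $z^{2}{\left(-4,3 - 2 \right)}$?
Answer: $9$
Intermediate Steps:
$z{\left(G,v \right)} = - \frac{G \left(-1 - \frac{v}{2}\right)}{2}$ ($z{\left(G,v \right)} = - \frac{G \left(-1 + \frac{0 + v}{0 - 2}\right)}{2} = - \frac{G \left(-1 + \frac{v}{-2}\right)}{2} = - \frac{G \left(-1 + v \left(- \frac{1}{2}\right)\right)}{2} = - \frac{G \left(-1 - \frac{v}{2}\right)}{2}$)
$z^{2}{\left(-4,3 - 2 \right)} = \left(\frac{1}{4} \left(-4\right) \left(2 + \left(3 - 2\right)\right)\right)^{2} = \left(\frac{1}{4} \left(-4\right) \left(2 + 1\right)\right)^{2} = \left(\frac{1}{4} \left(-4\right) 3\right)^{2} = \left(-3\right)^{2} = 9$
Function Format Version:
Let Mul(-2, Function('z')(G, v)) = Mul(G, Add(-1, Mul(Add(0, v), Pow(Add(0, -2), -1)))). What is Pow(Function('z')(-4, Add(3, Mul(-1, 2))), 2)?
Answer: 9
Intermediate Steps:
Function('z')(G, v) = Mul(Rational(-1, 2), G, Add(-1, Mul(Rational(-1, 2), v))) (Function('z')(G, v) = Mul(Rational(-1, 2), Mul(G, Add(-1, Mul(Add(0, v), Pow(Add(0, -2), -1))))) = Mul(Rational(-1, 2), Mul(G, Add(-1, Mul(v, Pow(-2, -1))))) = Mul(Rational(-1, 2), Mul(G, Add(-1, Mul(v, Rational(-1, 2))))) = Mul(Rational(-1, 2), Mul(G, Add(-1, Mul(Rational(-1, 2), v)))) = Mul(Rational(-1, 2), G, Add(-1, Mul(Rational(-1, 2), v))))
Pow(Function('z')(-4, Add(3, Mul(-1, 2))), 2) = Pow(Mul(Rational(1, 4), -4, Add(2, Add(3, Mul(-1, 2)))), 2) = Pow(Mul(Rational(1, 4), -4, Add(2, Add(3, -2))), 2) = Pow(Mul(Rational(1, 4), -4, Add(2, 1)), 2) = Pow(Mul(Rational(1, 4), -4, 3), 2) = Pow(-3, 2) = 9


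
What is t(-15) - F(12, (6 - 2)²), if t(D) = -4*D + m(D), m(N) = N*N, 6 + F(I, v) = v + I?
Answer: 263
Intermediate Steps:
F(I, v) = -6 + I + v (F(I, v) = -6 + (v + I) = -6 + (I + v) = -6 + I + v)
m(N) = N²
t(D) = D² - 4*D (t(D) = -4*D + D² = D² - 4*D)
t(-15) - F(12, (6 - 2)²) = -15*(-4 - 15) - (-6 + 12 + (6 - 2)²) = -15*(-19) - (-6 + 12 + 4²) = 285 - (-6 + 12 + 16) = 285 - 1*22 = 285 - 22 = 263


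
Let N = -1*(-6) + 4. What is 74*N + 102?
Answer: 842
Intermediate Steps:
N = 10 (N = 6 + 4 = 10)
74*N + 102 = 74*10 + 102 = 740 + 102 = 842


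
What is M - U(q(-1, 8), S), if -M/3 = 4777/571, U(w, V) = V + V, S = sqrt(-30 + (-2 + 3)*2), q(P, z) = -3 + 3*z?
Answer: -14331/571 - 4*I*sqrt(7) ≈ -25.098 - 10.583*I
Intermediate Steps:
S = 2*I*sqrt(7) (S = sqrt(-30 + 1*2) = sqrt(-30 + 2) = sqrt(-28) = 2*I*sqrt(7) ≈ 5.2915*I)
U(w, V) = 2*V
M = -14331/571 ≈ -25.098
M - U(q(-1, 8), S) = -14331/571 - 2*2*I*sqrt(7) = -14331/571 - 4*I*sqrt(7)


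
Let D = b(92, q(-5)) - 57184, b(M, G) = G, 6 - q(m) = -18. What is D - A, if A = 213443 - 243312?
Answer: -27291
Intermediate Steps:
q(m) = 24 (q(m) = 6 - 1*(-18) = 6 + 18 = 24)
A = -29869
D = -57160 (D = 24 - 57184 = -57160)
D - A = -57160 - 1*(-29869) = -57160 + 29869 = -27291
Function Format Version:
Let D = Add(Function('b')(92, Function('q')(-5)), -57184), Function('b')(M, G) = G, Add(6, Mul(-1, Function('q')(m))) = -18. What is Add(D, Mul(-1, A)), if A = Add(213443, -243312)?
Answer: -27291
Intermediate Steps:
Function('q')(m) = 24 (Function('q')(m) = Add(6, Mul(-1, -18)) = Add(6, 18) = 24)
A = -29869
D = -57160 (D = Add(24, -57184) = -57160)
Add(D, Mul(-1, A)) = Add(-57160, Mul(-1, -29869)) = Add(-57160, 29869) = -27291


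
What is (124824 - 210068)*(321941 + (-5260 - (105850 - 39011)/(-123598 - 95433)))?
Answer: -5912781528349800/219031 ≈ -2.6995e+10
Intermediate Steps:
(124824 - 210068)*(321941 + (-5260 - (105850 - 39011)/(-123598 - 95433))) = -85244*(321941 + (-5260 - 66839/(-219031))) = -85244*(321941 + (-5260 - 66839*(-1)/219031)) = -85244*(321941 + (-5260 - 1*(-66839/219031))) = -85244*(321941 + (-5260 + 66839/219031)) = -85244*(321941 - 1152036221/219031) = -85244*69363022950/219031 = -5912781528349800/219031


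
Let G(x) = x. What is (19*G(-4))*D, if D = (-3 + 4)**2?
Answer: -76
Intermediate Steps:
D = 1 (D = 1**2 = 1)
(19*G(-4))*D = (19*(-4))*1 = -76*1 = -76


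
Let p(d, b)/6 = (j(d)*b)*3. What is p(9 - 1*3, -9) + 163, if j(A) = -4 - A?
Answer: 1783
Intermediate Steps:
p(d, b) = 18*b*(-4 - d) (p(d, b) = 6*(((-4 - d)*b)*3) = 6*((b*(-4 - d))*3) = 6*(3*b*(-4 - d)) = 18*b*(-4 - d))
p(9 - 1*3, -9) + 163 = -18*(-9)*(4 + (9 - 1*3)) + 163 = -18*(-9)*(4 + (9 - 3)) + 163 = -18*(-9)*(4 + 6) + 163 = -18*(-9)*10 + 163 = 1620 + 163 = 1783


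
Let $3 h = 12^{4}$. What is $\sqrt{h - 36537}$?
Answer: $5 i \sqrt{1185} \approx 172.12 i$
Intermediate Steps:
$h = 6912$ ($h = \frac{12^{4}}{3} = \frac{1}{3} \cdot 20736 = 6912$)
$\sqrt{h - 36537} = \sqrt{6912 - 36537} = \sqrt{-29625} = 5 i \sqrt{1185}$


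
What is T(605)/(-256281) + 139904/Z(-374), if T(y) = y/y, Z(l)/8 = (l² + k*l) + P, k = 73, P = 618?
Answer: 560216117/3626119869 ≈ 0.15449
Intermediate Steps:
Z(l) = 4944 + 8*l² + 584*l (Z(l) = 8*((l² + 73*l) + 618) = 8*(618 + l² + 73*l) = 4944 + 8*l² + 584*l)
T(y) = 1
T(605)/(-256281) + 139904/Z(-374) = 1/(-256281) + 139904/(4944 + 8*(-374)² + 584*(-374)) = 1*(-1/256281) + 139904/(4944 + 8*139876 - 218416) = -1/256281 + 139904/(4944 + 1119008 - 218416) = -1/256281 + 139904/905536 = -1/256281 + 139904*(1/905536) = -1/256281 + 2186/14149 = 560216117/3626119869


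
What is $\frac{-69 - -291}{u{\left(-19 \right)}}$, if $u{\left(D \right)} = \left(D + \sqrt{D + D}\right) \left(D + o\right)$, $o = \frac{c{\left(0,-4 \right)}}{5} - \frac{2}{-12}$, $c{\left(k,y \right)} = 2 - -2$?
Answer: $\frac{2220}{3787} + \frac{2220 i \sqrt{38}}{71953} \approx 0.58622 + 0.19019 i$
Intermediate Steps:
$c{\left(k,y \right)} = 4$ ($c{\left(k,y \right)} = 2 + 2 = 4$)
$o = \frac{29}{30}$ ($o = \frac{4}{5} - \frac{2}{-12} = 4 \cdot \frac{1}{5} - - \frac{1}{6} = \frac{4}{5} + \frac{1}{6} = \frac{29}{30} \approx 0.96667$)
$u{\left(D \right)} = \left(\frac{29}{30} + D\right) \left(D + \sqrt{2} \sqrt{D}\right)$ ($u{\left(D \right)} = \left(D + \sqrt{D + D}\right) \left(D + \frac{29}{30}\right) = \left(D + \sqrt{2 D}\right) \left(\frac{29}{30} + D\right) = \left(D + \sqrt{2} \sqrt{D}\right) \left(\frac{29}{30} + D\right) = \left(\frac{29}{30} + D\right) \left(D + \sqrt{2} \sqrt{D}\right)$)
$\frac{-69 - -291}{u{\left(-19 \right)}} = \frac{-69 - -291}{\left(-19\right)^{2} + \frac{29}{30} \left(-19\right) + \sqrt{2} \left(-19\right)^{\frac{3}{2}} + \frac{29 \sqrt{2} \sqrt{-19}}{30}} = \frac{-69 + 291}{361 - \frac{551}{30} + \sqrt{2} \left(- 19 i \sqrt{19}\right) + \frac{29 \sqrt{2} i \sqrt{19}}{30}} = \frac{222}{361 - \frac{551}{30} - 19 i \sqrt{38} + \frac{29 i \sqrt{38}}{30}} = \frac{222}{\frac{10279}{30} - \frac{541 i \sqrt{38}}{30}}$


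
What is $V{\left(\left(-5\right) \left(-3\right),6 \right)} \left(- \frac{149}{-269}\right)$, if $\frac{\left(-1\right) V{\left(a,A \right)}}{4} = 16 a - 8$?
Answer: $- \frac{138272}{269} \approx -514.02$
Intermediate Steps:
$V{\left(a,A \right)} = 32 - 64 a$ ($V{\left(a,A \right)} = - 4 \left(16 a - 8\right) = - 4 \left(-8 + 16 a\right) = 32 - 64 a$)
$V{\left(\left(-5\right) \left(-3\right),6 \right)} \left(- \frac{149}{-269}\right) = \left(32 - 64 \left(\left(-5\right) \left(-3\right)\right)\right) \left(- \frac{149}{-269}\right) = \left(32 - 960\right) \left(\left(-149\right) \left(- \frac{1}{269}\right)\right) = \left(32 - 960\right) \frac{149}{269} = \left(-928\right) \frac{149}{269} = - \frac{138272}{269}$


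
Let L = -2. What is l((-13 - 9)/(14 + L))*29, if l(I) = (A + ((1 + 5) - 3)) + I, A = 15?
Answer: 2813/6 ≈ 468.83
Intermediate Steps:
l(I) = 18 + I (l(I) = (15 + ((1 + 5) - 3)) + I = (15 + (6 - 3)) + I = (15 + 3) + I = 18 + I)
l((-13 - 9)/(14 + L))*29 = (18 + (-13 - 9)/(14 - 2))*29 = (18 - 22/12)*29 = (18 - 22*1/12)*29 = (18 - 11/6)*29 = (97/6)*29 = 2813/6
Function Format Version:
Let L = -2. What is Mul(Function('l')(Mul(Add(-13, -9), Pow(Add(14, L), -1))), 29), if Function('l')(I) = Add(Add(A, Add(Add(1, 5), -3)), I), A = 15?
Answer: Rational(2813, 6) ≈ 468.83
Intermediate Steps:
Function('l')(I) = Add(18, I) (Function('l')(I) = Add(Add(15, Add(Add(1, 5), -3)), I) = Add(Add(15, Add(6, -3)), I) = Add(Add(15, 3), I) = Add(18, I))
Mul(Function('l')(Mul(Add(-13, -9), Pow(Add(14, L), -1))), 29) = Mul(Add(18, Mul(Add(-13, -9), Pow(Add(14, -2), -1))), 29) = Mul(Add(18, Mul(-22, Pow(12, -1))), 29) = Mul(Add(18, Mul(-22, Rational(1, 12))), 29) = Mul(Add(18, Rational(-11, 6)), 29) = Mul(Rational(97, 6), 29) = Rational(2813, 6)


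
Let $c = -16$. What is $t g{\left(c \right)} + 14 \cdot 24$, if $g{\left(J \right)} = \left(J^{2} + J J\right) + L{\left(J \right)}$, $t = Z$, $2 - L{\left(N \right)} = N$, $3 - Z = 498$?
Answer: $-262014$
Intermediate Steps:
$Z = -495$ ($Z = 3 - 498 = -495$)
$L{\left(N \right)} = 2 - N$
$t = -495$
$g{\left(J \right)} = 2 - J + 2 J^{2}$ ($g{\left(J \right)} = \left(J^{2} + J J\right) - \left(-2 + J\right) = \left(J^{2} + J^{2}\right) - \left(-2 + J\right) = 2 J^{2} - \left(-2 + J\right) = 2 - J + 2 J^{2}$)
$t g{\left(c \right)} + 14 \cdot 24 = - 495 \left(2 - -16 + 2 \left(-16\right)^{2}\right) + 14 \cdot 24 = - 495 \left(2 + 16 + 2 \cdot 256\right) + 336 = - 495 \left(2 + 16 + 512\right) + 336 = \left(-495\right) 530 + 336 = -262350 + 336 = -262014$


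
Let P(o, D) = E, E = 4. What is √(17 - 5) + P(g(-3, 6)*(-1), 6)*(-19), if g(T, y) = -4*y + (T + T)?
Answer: -76 + 2*√3 ≈ -72.536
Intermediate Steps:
g(T, y) = -4*y + 2*T
P(o, D) = 4
√(17 - 5) + P(g(-3, 6)*(-1), 6)*(-19) = √(17 - 5) + 4*(-19) = √12 - 76 = 2*√3 - 76 = -76 + 2*√3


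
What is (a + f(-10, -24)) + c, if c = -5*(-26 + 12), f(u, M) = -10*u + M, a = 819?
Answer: 965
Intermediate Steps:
f(u, M) = M - 10*u
c = 70 (c = -5*(-14) = 70)
(a + f(-10, -24)) + c = (819 + (-24 - 10*(-10))) + 70 = (819 + (-24 + 100)) + 70 = (819 + 76) + 70 = 895 + 70 = 965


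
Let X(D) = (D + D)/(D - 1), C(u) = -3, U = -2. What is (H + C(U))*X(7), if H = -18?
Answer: -49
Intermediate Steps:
X(D) = 2*D/(-1 + D) (X(D) = (2*D)/(-1 + D) = 2*D/(-1 + D))
(H + C(U))*X(7) = (-18 - 3)*(2*7/(-1 + 7)) = -42*7/6 = -21*7/3 = -49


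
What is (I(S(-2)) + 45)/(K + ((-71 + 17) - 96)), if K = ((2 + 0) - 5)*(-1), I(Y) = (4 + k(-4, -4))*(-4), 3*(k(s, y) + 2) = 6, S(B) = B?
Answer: -29/147 ≈ -0.19728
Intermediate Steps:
k(s, y) = 0 (k(s, y) = -2 + (⅓)*6 = -2 + 2 = 0)
I(Y) = -16 (I(Y) = (4 + 0)*(-4) = 4*(-4) = -16)
K = 3 (K = (2 - 5)*(-1) = -3*(-1) = 3)
(I(S(-2)) + 45)/(K + ((-71 + 17) - 96)) = (-16 + 45)/(3 + ((-71 + 17) - 96)) = 29/(3 + (-54 - 96)) = 29/(3 - 150) = 29/(-147) = 29*(-1/147) = -29/147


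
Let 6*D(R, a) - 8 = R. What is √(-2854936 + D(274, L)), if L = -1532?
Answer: I*√2854889 ≈ 1689.6*I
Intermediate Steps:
D(R, a) = 4/3 + R/6
√(-2854936 + D(274, L)) = √(-2854936 + (4/3 + (⅙)*274)) = √(-2854936 + (4/3 + 137/3)) = √(-2854936 + 47) = √(-2854889) = I*√2854889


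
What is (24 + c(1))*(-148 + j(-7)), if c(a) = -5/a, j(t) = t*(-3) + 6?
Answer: -2299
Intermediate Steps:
j(t) = 6 - 3*t (j(t) = -3*t + 6 = 6 - 3*t)
(24 + c(1))*(-148 + j(-7)) = (24 - 5/1)*(-148 + (6 - 3*(-7))) = (24 - 5*1)*(-148 + (6 + 21)) = (24 - 5)*(-148 + 27) = 19*(-121) = -2299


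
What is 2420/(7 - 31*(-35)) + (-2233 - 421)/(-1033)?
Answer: 1349507/282009 ≈ 4.7853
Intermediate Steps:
2420/(7 - 31*(-35)) + (-2233 - 421)/(-1033) = 2420/(7 + 1085) - 2654*(-1/1033) = 2420/1092 + 2654/1033 = 2420*(1/1092) + 2654/1033 = 605/273 + 2654/1033 = 1349507/282009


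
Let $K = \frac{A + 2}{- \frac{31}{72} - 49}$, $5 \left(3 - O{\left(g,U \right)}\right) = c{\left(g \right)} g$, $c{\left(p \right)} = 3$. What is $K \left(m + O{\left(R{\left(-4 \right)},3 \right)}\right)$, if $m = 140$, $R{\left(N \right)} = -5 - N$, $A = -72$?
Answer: $\frac{723744}{3559} \approx 203.36$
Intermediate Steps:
$O{\left(g,U \right)} = 3 - \frac{3 g}{5}$
$K = \frac{5040}{3559}$ ($K = \frac{-72 + 2}{- \frac{31}{72} - 49} = - \frac{70}{\left(-31\right) \frac{1}{72} - 49} = - \frac{70}{- \frac{31}{72} - 49} = - \frac{70}{- \frac{3559}{72}} = \left(-70\right) \left(- \frac{72}{3559}\right) = \frac{5040}{3559} \approx 1.4161$)
$K \left(m + O{\left(R{\left(-4 \right)},3 \right)}\right) = \frac{5040 \left(140 + \left(3 - \frac{3 \left(-5 - -4\right)}{5}\right)\right)}{3559} = \frac{5040 \left(140 + \left(3 - \frac{3 \left(-5 + 4\right)}{5}\right)\right)}{3559} = \frac{5040 \left(140 + \left(3 - - \frac{3}{5}\right)\right)}{3559} = \frac{5040 \left(140 + \left(3 + \frac{3}{5}\right)\right)}{3559} = \frac{5040 \left(140 + \frac{18}{5}\right)}{3559} = \frac{5040}{3559} \cdot \frac{718}{5} = \frac{723744}{3559}$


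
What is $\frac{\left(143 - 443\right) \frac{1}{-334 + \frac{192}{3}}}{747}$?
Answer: $\frac{10}{6723} \approx 0.0014874$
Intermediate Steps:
$\frac{\left(143 - 443\right) \frac{1}{-334 + \frac{192}{3}}}{747} = - \frac{300}{-334 + 192 \cdot \frac{1}{3}} \cdot \frac{1}{747} = - \frac{300}{-334 + 64} \cdot \frac{1}{747} = - \frac{300}{-270} \cdot \frac{1}{747} = \left(-300\right) \left(- \frac{1}{270}\right) \frac{1}{747} = \frac{10}{9} \cdot \frac{1}{747} = \frac{10}{6723}$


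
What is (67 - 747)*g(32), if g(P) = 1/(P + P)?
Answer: -85/8 ≈ -10.625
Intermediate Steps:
g(P) = 1/(2*P)
(67 - 747)*g(32) = (67 - 747)*((1/2)/32) = -340/32 = -680*1/64 = -85/8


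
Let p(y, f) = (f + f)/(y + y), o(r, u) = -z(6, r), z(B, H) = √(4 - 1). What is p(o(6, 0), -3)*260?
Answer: 260*√3 ≈ 450.33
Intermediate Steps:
z(B, H) = √3
o(r, u) = -√3
p(y, f) = f/y (p(y, f) = (2*f)/((2*y)) = (2*f)*(1/(2*y)) = f/y)
p(o(6, 0), -3)*260 = -3*(-√3/3)*260 = -(-1)*√3*260 = √3*260 = 260*√3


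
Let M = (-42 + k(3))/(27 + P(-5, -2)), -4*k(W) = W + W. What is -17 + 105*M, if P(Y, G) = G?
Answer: -1997/10 ≈ -199.70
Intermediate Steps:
k(W) = -W/2 (k(W) = -(W + W)/4 = -W/2)
M = -87/50 (M = (-42 - 1/2*3)/(27 - 2) = (-42 - 3/2)/25 = -87/2*1/25 = -87/50 ≈ -1.7400)
-17 + 105*M = -17 + 105*(-87/50) = -17 - 1827/10 = -1997/10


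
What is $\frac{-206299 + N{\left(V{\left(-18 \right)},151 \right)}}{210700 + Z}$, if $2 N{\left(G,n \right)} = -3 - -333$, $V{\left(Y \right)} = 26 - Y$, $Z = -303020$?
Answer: $\frac{103067}{46160} \approx 2.2328$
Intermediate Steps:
$N{\left(G,n \right)} = 165$ ($N{\left(G,n \right)} = \frac{-3 - -333}{2} = \frac{-3 + 333}{2} = \frac{1}{2} \cdot 330 = 165$)
$\frac{-206299 + N{\left(V{\left(-18 \right)},151 \right)}}{210700 + Z} = \frac{-206299 + 165}{210700 - 303020} = - \frac{206134}{-92320} = \left(-206134\right) \left(- \frac{1}{92320}\right) = \frac{103067}{46160}$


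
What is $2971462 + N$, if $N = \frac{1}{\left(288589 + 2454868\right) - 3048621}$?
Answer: $\frac{906783229767}{305164} \approx 2.9715 \cdot 10^{6}$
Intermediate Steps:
$N = - \frac{1}{305164}$ ($N = \frac{1}{2743457 - 3048621} = \frac{1}{-305164} = - \frac{1}{305164} \approx -3.2769 \cdot 10^{-6}$)
$2971462 + N = 2971462 - \frac{1}{305164} = \frac{906783229767}{305164}$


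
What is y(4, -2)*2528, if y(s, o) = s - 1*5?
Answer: -2528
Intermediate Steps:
y(s, o) = -5 + s (y(s, o) = s - 5 = -5 + s)
y(4, -2)*2528 = (-5 + 4)*2528 = -1*2528 = -2528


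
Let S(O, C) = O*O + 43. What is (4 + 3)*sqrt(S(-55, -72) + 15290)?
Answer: 7*sqrt(18358) ≈ 948.44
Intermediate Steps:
S(O, C) = 43 + O**2 (S(O, C) = O**2 + 43 = 43 + O**2)
(4 + 3)*sqrt(S(-55, -72) + 15290) = (4 + 3)*sqrt((43 + (-55)**2) + 15290) = 7*sqrt((43 + 3025) + 15290) = 7*sqrt(3068 + 15290) = 7*sqrt(18358)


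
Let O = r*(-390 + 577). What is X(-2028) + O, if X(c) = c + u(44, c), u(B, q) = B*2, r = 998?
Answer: 184686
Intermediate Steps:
O = 186626 (O = 998*(-390 + 577) = 998*187 = 186626)
u(B, q) = 2*B
X(c) = 88 + c (X(c) = c + 2*44 = c + 88 = 88 + c)
X(-2028) + O = (88 - 2028) + 186626 = -1940 + 186626 = 184686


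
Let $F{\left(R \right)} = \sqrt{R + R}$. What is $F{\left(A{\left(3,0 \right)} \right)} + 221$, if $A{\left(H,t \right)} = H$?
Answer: $221 + \sqrt{6} \approx 223.45$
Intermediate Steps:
$F{\left(R \right)} = \sqrt{2} \sqrt{R}$ ($F{\left(R \right)} = \sqrt{2 R} = \sqrt{2} \sqrt{R}$)
$F{\left(A{\left(3,0 \right)} \right)} + 221 = \sqrt{2} \sqrt{3} + 221 = \sqrt{6} + 221 = 221 + \sqrt{6}$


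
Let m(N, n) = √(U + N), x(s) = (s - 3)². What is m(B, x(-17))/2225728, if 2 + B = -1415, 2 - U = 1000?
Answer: I*√2415/2225728 ≈ 2.2079e-5*I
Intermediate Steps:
U = -998 (U = 2 - 1*1000 = 2 - 1000 = -998)
x(s) = (-3 + s)²
B = -1417 (B = -2 - 1415 = -1417)
m(N, n) = √(-998 + N)
m(B, x(-17))/2225728 = √(-998 - 1417)/2225728 = √(-2415)*(1/2225728) = (I*√2415)*(1/2225728) = I*√2415/2225728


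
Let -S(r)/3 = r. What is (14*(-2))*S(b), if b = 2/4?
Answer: 42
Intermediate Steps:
b = ½ (b = 2*(¼) = ½ ≈ 0.50000)
S(r) = -3*r
(14*(-2))*S(b) = (14*(-2))*(-3*½) = -28*(-3/2) = 42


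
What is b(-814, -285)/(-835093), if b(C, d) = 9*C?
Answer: 7326/835093 ≈ 0.0087727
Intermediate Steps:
b(-814, -285)/(-835093) = (9*(-814))/(-835093) = -7326*(-1/835093) = 7326/835093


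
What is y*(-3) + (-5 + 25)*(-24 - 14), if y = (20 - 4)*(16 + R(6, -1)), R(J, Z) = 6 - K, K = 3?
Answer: -1672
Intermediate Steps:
R(J, Z) = 3 (R(J, Z) = 6 - 1*3 = 6 - 3 = 3)
y = 304 (y = (20 - 4)*(16 + 3) = 16*19 = 304)
y*(-3) + (-5 + 25)*(-24 - 14) = 304*(-3) + (-5 + 25)*(-24 - 14) = -912 + 20*(-38) = -912 - 760 = -1672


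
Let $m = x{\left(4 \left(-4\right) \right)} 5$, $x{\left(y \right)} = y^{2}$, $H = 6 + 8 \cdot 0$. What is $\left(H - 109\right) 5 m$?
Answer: $-659200$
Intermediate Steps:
$H = 6$ ($H = 6 + 0 = 6$)
$m = 1280$ ($m = \left(4 \left(-4\right)\right)^{2} \cdot 5 = \left(-16\right)^{2} \cdot 5 = 256 \cdot 5 = 1280$)
$\left(H - 109\right) 5 m = \left(6 - 109\right) 5 \cdot 1280 = \left(6 - 109\right) 6400 = \left(-103\right) 6400 = -659200$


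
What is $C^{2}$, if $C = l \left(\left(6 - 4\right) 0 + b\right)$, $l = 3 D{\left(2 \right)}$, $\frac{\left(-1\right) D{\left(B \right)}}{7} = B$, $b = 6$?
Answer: $63504$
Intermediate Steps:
$D{\left(B \right)} = - 7 B$
$l = -42$ ($l = 3 \left(\left(-7\right) 2\right) = 3 \left(-14\right) = -42$)
$C = -252$ ($C = - 42 \left(\left(6 - 4\right) 0 + 6\right) = - 42 \left(2 \cdot 0 + 6\right) = - 42 \left(0 + 6\right) = \left(-42\right) 6 = -252$)
$C^{2} = \left(-252\right)^{2} = 63504$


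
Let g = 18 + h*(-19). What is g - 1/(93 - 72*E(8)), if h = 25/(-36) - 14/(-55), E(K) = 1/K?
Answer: 182579/6930 ≈ 26.346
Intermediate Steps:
h = -871/1980 (h = 25*(-1/36) - 14*(-1/55) = -25/36 + 14/55 = -871/1980 ≈ -0.43990)
g = 52189/1980 (g = 18 - 871/1980*(-19) = 18 + 16549/1980 = 52189/1980 ≈ 26.358)
g - 1/(93 - 72*E(8)) = 52189/1980 - 1/(93 - 72/8) = 52189/1980 - 1/(93 - 72*⅛) = 52189/1980 - 1/(93 - 9) = 52189/1980 - 1/84 = 182579/6930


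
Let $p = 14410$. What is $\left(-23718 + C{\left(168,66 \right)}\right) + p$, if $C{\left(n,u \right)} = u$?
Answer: $-9242$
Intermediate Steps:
$\left(-23718 + C{\left(168,66 \right)}\right) + p = \left(-23718 + 66\right) + 14410 = -23652 + 14410 = -9242$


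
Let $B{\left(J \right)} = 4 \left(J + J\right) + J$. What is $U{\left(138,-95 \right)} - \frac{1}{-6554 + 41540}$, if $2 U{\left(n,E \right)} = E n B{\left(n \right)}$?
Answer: $- \frac{284831871661}{34986} \approx -8.1413 \cdot 10^{6}$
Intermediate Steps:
$B{\left(J \right)} = 9 J$ ($B{\left(J \right)} = 4 \cdot 2 J + J = 8 J + J = 9 J$)
$U{\left(n,E \right)} = \frac{9 E n^{2}}{2}$ ($U{\left(n,E \right)} = \frac{E n 9 n}{2} = \frac{9 E n^{2}}{2}$)
$U{\left(138,-95 \right)} - \frac{1}{-6554 + 41540} = \frac{9}{2} \left(-95\right) 138^{2} - \frac{1}{-6554 + 41540} = \frac{9}{2} \left(-95\right) 19044 - \frac{1}{34986} = -8141310 - \frac{1}{34986} = - \frac{284831871661}{34986}$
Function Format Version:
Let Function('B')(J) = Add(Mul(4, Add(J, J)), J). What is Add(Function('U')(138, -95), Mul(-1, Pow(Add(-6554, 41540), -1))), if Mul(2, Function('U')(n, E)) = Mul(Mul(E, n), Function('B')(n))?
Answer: Rational(-284831871661, 34986) ≈ -8.1413e+6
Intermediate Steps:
Function('B')(J) = Mul(9, J) (Function('B')(J) = Add(Mul(4, Mul(2, J)), J) = Add(Mul(8, J), J) = Mul(9, J))
Function('U')(n, E) = Mul(Rational(9, 2), E, Pow(n, 2)) (Function('U')(n, E) = Mul(Rational(1, 2), Mul(Mul(E, n), Mul(9, n))) = Mul(Rational(1, 2), Mul(9, E, Pow(n, 2))) = Mul(Rational(9, 2), E, Pow(n, 2)))
Add(Function('U')(138, -95), Mul(-1, Pow(Add(-6554, 41540), -1))) = Add(Mul(Rational(9, 2), -95, Pow(138, 2)), Mul(-1, Pow(Add(-6554, 41540), -1))) = Add(Mul(Rational(9, 2), -95, 19044), Mul(-1, Pow(34986, -1))) = Add(-8141310, Mul(-1, Rational(1, 34986))) = Add(-8141310, Rational(-1, 34986)) = Rational(-284831871661, 34986)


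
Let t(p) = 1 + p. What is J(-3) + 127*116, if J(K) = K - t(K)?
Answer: 14731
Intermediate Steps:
J(K) = -1 (J(K) = K - (1 + K) = K + (-1 - K) = -1)
J(-3) + 127*116 = -1 + 127*116 = -1 + 14732 = 14731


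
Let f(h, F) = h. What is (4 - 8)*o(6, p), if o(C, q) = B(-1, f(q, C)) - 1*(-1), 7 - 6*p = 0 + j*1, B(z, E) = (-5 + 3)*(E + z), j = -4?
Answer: 8/3 ≈ 2.6667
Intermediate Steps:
B(z, E) = -2*E - 2*z (B(z, E) = -2*(E + z) = -2*E - 2*z)
p = 11/6 (p = 7/6 - (0 - 4*1)/6 = 7/6 - (0 - 4)/6 = 7/6 - ⅙*(-4) = 7/6 + ⅔ = 11/6 ≈ 1.8333)
o(C, q) = 3 - 2*q (o(C, q) = (-2*q - 2*(-1)) - 1*(-1) = (-2*q + 2) + 1 = (2 - 2*q) + 1 = 3 - 2*q)
(4 - 8)*o(6, p) = (4 - 8)*(3 - 2*11/6) = -4*(3 - 11/3) = -4*(-⅔) = 8/3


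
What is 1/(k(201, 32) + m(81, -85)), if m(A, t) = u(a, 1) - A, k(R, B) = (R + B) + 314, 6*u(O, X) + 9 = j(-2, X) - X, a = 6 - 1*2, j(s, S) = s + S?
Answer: 6/2785 ≈ 0.0021544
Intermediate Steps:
j(s, S) = S + s
a = 4 (a = 6 - 2 = 4)
u(O, X) = -11/6 (u(O, X) = -3/2 + ((X - 2) - X)/6 = -3/2 + ((-2 + X) - X)/6 = -3/2 + (1/6)*(-2) = -3/2 - 1/3 = -11/6)
k(R, B) = 314 + B + R (k(R, B) = (B + R) + 314 = 314 + B + R)
m(A, t) = -11/6 - A
1/(k(201, 32) + m(81, -85)) = 1/((314 + 32 + 201) + (-11/6 - 1*81)) = 1/(547 + (-11/6 - 81)) = 1/(547 - 497/6) = 1/(2785/6) = 6/2785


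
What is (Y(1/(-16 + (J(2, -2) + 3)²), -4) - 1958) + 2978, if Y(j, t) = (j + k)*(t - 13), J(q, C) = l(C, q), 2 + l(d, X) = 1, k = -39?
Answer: 20213/12 ≈ 1684.4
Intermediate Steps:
l(d, X) = -1 (l(d, X) = -2 + 1 = -1)
J(q, C) = -1
Y(j, t) = (-39 + j)*(-13 + t) (Y(j, t) = (j - 39)*(t - 13) = (-39 + j)*(-13 + t))
(Y(1/(-16 + (J(2, -2) + 3)²), -4) - 1958) + 2978 = ((507 - 39*(-4) - 13/(-16 + (-1 + 3)²) - 4/(-16 + (-1 + 3)²)) - 1958) + 2978 = ((507 + 156 - 13/(-16 + 2²) - 4/(-16 + 2²)) - 1958) + 2978 = ((507 + 156 - 13/(-16 + 4) - 4/(-16 + 4)) - 1958) + 2978 = ((507 + 156 - 13/(-12) - 4/(-12)) - 1958) + 2978 = ((507 + 156 - 13*(-1/12) - 1/12*(-4)) - 1958) + 2978 = ((507 + 156 + 13/12 + ⅓) - 1958) + 2978 = (7973/12 - 1958) + 2978 = -15523/12 + 2978 = 20213/12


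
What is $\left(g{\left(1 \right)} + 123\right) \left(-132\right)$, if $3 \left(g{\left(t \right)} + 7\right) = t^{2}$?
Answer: $-15356$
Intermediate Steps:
$g{\left(t \right)} = -7 + \frac{t^{2}}{3}$
$\left(g{\left(1 \right)} + 123\right) \left(-132\right) = \left(\left(-7 + \frac{1^{2}}{3}\right) + 123\right) \left(-132\right) = \left(\left(-7 + \frac{1}{3} \cdot 1\right) + 123\right) \left(-132\right) = \left(\left(-7 + \frac{1}{3}\right) + 123\right) \left(-132\right) = \left(- \frac{20}{3} + 123\right) \left(-132\right) = \frac{349}{3} \left(-132\right) = -15356$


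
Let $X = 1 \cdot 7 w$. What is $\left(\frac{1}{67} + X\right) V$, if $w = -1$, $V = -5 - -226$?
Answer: $- \frac{103428}{67} \approx -1543.7$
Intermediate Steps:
$V = 221$ ($V = -5 + 226 = 221$)
$X = -7$ ($X = 1 \cdot 7 \left(-1\right) = 7 \left(-1\right) = -7$)
$\left(\frac{1}{67} + X\right) V = \left(\frac{1}{67} - 7\right) 221 = \left(- \frac{468}{67}\right) 221 = - \frac{103428}{67}$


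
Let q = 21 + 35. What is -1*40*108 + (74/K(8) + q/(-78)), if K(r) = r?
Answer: -672589/156 ≈ -4311.5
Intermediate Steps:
q = 56
-1*40*108 + (74/K(8) + q/(-78)) = -1*40*108 + (74/8 + 56/(-78)) = -40*108 + (74*(⅛) + 56*(-1/78)) = -4320 + (37/4 - 28/39) = -4320 + 1331/156 = -672589/156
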